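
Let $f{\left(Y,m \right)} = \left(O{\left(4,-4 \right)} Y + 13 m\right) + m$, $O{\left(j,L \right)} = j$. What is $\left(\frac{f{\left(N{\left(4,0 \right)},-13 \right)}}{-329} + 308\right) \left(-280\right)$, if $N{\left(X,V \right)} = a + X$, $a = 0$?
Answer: $- \frac{4059920}{47} \approx -86381.0$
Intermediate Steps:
$N{\left(X,V \right)} = X$ ($N{\left(X,V \right)} = 0 + X = X$)
$f{\left(Y,m \right)} = 4 Y + 14 m$ ($f{\left(Y,m \right)} = \left(4 Y + 13 m\right) + m = 4 Y + 14 m$)
$\left(\frac{f{\left(N{\left(4,0 \right)},-13 \right)}}{-329} + 308\right) \left(-280\right) = \left(\frac{4 \cdot 4 + 14 \left(-13\right)}{-329} + 308\right) \left(-280\right) = \left(\left(16 - 182\right) \left(- \frac{1}{329}\right) + 308\right) \left(-280\right) = \left(\left(-166\right) \left(- \frac{1}{329}\right) + 308\right) \left(-280\right) = \left(\frac{166}{329} + 308\right) \left(-280\right) = \frac{101498}{329} \left(-280\right) = - \frac{4059920}{47}$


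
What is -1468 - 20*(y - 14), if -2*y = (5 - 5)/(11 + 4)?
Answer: -1188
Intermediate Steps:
y = 0 (y = -(5 - 5)/(2*(11 + 4)) = -0/15 = -½*0 = 0)
-1468 - 20*(y - 14) = -1468 - 20*(0 - 14) = -1468 - 20*(-14) = -1468 - 1*(-280) = -1468 + 280 = -1188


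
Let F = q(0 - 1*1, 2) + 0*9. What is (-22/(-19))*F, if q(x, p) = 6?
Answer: 132/19 ≈ 6.9474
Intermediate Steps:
F = 6 (F = 6 + 0*9 = 6 + 0 = 6)
(-22/(-19))*F = -22/(-19)*6 = -22*(-1/19)*6 = (22/19)*6 = 132/19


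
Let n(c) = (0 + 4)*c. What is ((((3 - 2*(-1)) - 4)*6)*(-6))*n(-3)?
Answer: 432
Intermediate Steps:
n(c) = 4*c
((((3 - 2*(-1)) - 4)*6)*(-6))*n(-3) = ((((3 - 2*(-1)) - 4)*6)*(-6))*(4*(-3)) = ((((3 + 2) - 4)*6)*(-6))*(-12) = (((5 - 4)*6)*(-6))*(-12) = ((1*6)*(-6))*(-12) = (6*(-6))*(-12) = -36*(-12) = 432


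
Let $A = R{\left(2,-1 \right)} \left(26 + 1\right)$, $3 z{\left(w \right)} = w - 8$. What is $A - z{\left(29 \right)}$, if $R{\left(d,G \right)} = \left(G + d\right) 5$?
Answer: $128$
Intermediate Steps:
$z{\left(w \right)} = - \frac{8}{3} + \frac{w}{3}$ ($z{\left(w \right)} = \frac{w - 8}{3} = \frac{-8 + w}{3} = - \frac{8}{3} + \frac{w}{3}$)
$R{\left(d,G \right)} = 5 G + 5 d$
$A = 135$ ($A = \left(5 \left(-1\right) + 5 \cdot 2\right) \left(26 + 1\right) = \left(-5 + 10\right) 27 = 5 \cdot 27 = 135$)
$A - z{\left(29 \right)} = 135 - \left(- \frac{8}{3} + \frac{1}{3} \cdot 29\right) = 135 - \left(- \frac{8}{3} + \frac{29}{3}\right) = 135 - 7 = 128$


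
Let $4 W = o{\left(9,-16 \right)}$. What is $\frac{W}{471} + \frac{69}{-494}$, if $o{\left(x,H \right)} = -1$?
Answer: $- \frac{65245}{465348} \approx -0.14021$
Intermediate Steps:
$W = - \frac{1}{4}$ ($W = \frac{1}{4} \left(-1\right) = - \frac{1}{4} \approx -0.25$)
$\frac{W}{471} + \frac{69}{-494} = - \frac{1}{4 \cdot 471} + \frac{69}{-494} = \left(- \frac{1}{4}\right) \frac{1}{471} + 69 \left(- \frac{1}{494}\right) = - \frac{1}{1884} - \frac{69}{494} = - \frac{65245}{465348}$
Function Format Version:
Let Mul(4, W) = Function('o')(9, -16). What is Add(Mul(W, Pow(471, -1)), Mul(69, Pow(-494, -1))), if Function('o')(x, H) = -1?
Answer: Rational(-65245, 465348) ≈ -0.14021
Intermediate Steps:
W = Rational(-1, 4) (W = Mul(Rational(1, 4), -1) = Rational(-1, 4) ≈ -0.25000)
Add(Mul(W, Pow(471, -1)), Mul(69, Pow(-494, -1))) = Add(Mul(Rational(-1, 4), Pow(471, -1)), Mul(69, Pow(-494, -1))) = Add(Mul(Rational(-1, 4), Rational(1, 471)), Mul(69, Rational(-1, 494))) = Add(Rational(-1, 1884), Rational(-69, 494)) = Rational(-65245, 465348)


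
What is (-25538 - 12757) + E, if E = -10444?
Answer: -48739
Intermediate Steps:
(-25538 - 12757) + E = (-25538 - 12757) - 10444 = -38295 - 10444 = -48739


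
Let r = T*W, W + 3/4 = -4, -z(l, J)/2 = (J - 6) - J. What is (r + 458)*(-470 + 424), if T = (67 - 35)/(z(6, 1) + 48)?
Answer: -314272/15 ≈ -20951.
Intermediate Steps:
z(l, J) = 12 (z(l, J) = -2*((J - 6) - J) = -2*((-6 + J) - J) = -2*(-6) = 12)
W = -19/4 (W = -¾ - 4 = -19/4 ≈ -4.7500)
T = 8/15 (T = (67 - 35)/(12 + 48) = 32/60 = 32*(1/60) = 8/15 ≈ 0.53333)
r = -38/15 (r = (8/15)*(-19/4) = -38/15 ≈ -2.5333)
(r + 458)*(-470 + 424) = (-38/15 + 458)*(-470 + 424) = (6832/15)*(-46) = -314272/15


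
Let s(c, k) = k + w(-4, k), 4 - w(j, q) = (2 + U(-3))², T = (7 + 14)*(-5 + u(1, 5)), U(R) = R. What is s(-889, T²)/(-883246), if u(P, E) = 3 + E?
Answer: -1986/441623 ≈ -0.0044971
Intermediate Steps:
T = 63 (T = (7 + 14)*(-5 + (3 + 5)) = 21*(-5 + 8) = 21*3 = 63)
w(j, q) = 3 (w(j, q) = 4 - (2 - 3)² = 4 - 1*(-1)² = 4 - 1*1 = 4 - 1 = 3)
s(c, k) = 3 + k (s(c, k) = k + 3 = 3 + k)
s(-889, T²)/(-883246) = (3 + 63²)/(-883246) = (3 + 3969)*(-1/883246) = 3972*(-1/883246) = -1986/441623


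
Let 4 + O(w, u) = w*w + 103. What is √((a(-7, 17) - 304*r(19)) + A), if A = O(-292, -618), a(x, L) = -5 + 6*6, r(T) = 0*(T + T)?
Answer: √85394 ≈ 292.22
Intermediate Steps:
r(T) = 0 (r(T) = 0*(2*T) = 0)
O(w, u) = 99 + w² (O(w, u) = -4 + (w*w + 103) = -4 + (w² + 103) = -4 + (103 + w²) = 99 + w²)
a(x, L) = 31 (a(x, L) = -5 + 36 = 31)
A = 85363 (A = 99 + (-292)² = 99 + 85264 = 85363)
√((a(-7, 17) - 304*r(19)) + A) = √((31 - 304*0) + 85363) = √((31 + 0) + 85363) = √(31 + 85363) = √85394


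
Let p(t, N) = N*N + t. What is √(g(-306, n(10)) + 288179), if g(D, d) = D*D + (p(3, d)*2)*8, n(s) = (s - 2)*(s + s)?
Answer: √791463 ≈ 889.64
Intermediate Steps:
p(t, N) = t + N² (p(t, N) = N² + t = t + N²)
n(s) = 2*s*(-2 + s) (n(s) = (-2 + s)*(2*s) = 2*s*(-2 + s))
g(D, d) = 48 + D² + 16*d² (g(D, d) = D*D + ((3 + d²)*2)*8 = D² + (6 + 2*d²)*8 = D² + (48 + 16*d²) = 48 + D² + 16*d²)
√(g(-306, n(10)) + 288179) = √((48 + (-306)² + 16*(2*10*(-2 + 10))²) + 288179) = √((48 + 93636 + 16*(2*10*8)²) + 288179) = √((48 + 93636 + 16*160²) + 288179) = √((48 + 93636 + 16*25600) + 288179) = √((48 + 93636 + 409600) + 288179) = √(503284 + 288179) = √791463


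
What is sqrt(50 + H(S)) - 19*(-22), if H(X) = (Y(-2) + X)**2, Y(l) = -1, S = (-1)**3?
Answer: 418 + 3*sqrt(6) ≈ 425.35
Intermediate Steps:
S = -1
H(X) = (-1 + X)**2
sqrt(50 + H(S)) - 19*(-22) = sqrt(50 + (-1 - 1)**2) - 19*(-22) = sqrt(50 + (-2)**2) + 418 = sqrt(50 + 4) + 418 = sqrt(54) + 418 = 3*sqrt(6) + 418 = 418 + 3*sqrt(6)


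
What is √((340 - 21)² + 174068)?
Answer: √275829 ≈ 525.19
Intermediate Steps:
√((340 - 21)² + 174068) = √(319² + 174068) = √(101761 + 174068) = √275829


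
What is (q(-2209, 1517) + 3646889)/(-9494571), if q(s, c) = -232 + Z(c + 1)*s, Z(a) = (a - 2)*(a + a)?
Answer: 10163443727/9494571 ≈ 1070.4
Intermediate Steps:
Z(a) = 2*a*(-2 + a) (Z(a) = (-2 + a)*(2*a) = 2*a*(-2 + a))
q(s, c) = -232 + 2*s*(1 + c)*(-1 + c) (q(s, c) = -232 + (2*(c + 1)*(-2 + (c + 1)))*s = -232 + (2*(1 + c)*(-2 + (1 + c)))*s = -232 + (2*(1 + c)*(-1 + c))*s = -232 + 2*s*(1 + c)*(-1 + c))
(q(-2209, 1517) + 3646889)/(-9494571) = ((-232 - 2*(-2209) + 2*(-2209)*1517²) + 3646889)/(-9494571) = ((-232 + 4418 + 2*(-2209)*2301289) + 3646889)*(-1/9494571) = ((-232 + 4418 - 10167094802) + 3646889)*(-1/9494571) = (-10167090616 + 3646889)*(-1/9494571) = -10163443727*(-1/9494571) = 10163443727/9494571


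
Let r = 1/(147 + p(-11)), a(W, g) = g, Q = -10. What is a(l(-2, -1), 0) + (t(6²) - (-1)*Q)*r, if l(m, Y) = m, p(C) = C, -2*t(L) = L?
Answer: -7/34 ≈ -0.20588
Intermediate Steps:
t(L) = -L/2
r = 1/136 (r = 1/(147 - 11) = 1/136 ≈ 0.0073529)
a(l(-2, -1), 0) + (t(6²) - (-1)*Q)*r = 0 + (-½*6² - (-1)*(-10))*(1/136) = 0 + (-½*36 - 1*10)*(1/136) = 0 + (-18 - 10)*(1/136) = 0 - 28*1/136 = 0 - 7/34 = -7/34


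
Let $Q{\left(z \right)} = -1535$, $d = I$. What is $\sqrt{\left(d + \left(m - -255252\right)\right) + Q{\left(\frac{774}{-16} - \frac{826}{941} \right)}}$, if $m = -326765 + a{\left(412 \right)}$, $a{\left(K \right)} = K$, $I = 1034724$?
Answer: $2 \sqrt{240522} \approx 980.86$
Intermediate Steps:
$d = 1034724$
$m = -326353$ ($m = -326765 + 412 = -326353$)
$\sqrt{\left(d + \left(m - -255252\right)\right) + Q{\left(\frac{774}{-16} - \frac{826}{941} \right)}} = \sqrt{\left(1034724 - 71101\right) - 1535} = \sqrt{963623 - 1535} = \sqrt{962088} = 2 \sqrt{240522}$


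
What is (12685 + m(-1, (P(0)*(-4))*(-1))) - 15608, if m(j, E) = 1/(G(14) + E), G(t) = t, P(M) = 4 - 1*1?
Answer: -75997/26 ≈ -2923.0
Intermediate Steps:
P(M) = 3 (P(M) = 4 - 1 = 3)
m(j, E) = 1/(14 + E)
(12685 + m(-1, (P(0)*(-4))*(-1))) - 15608 = (12685 + 1/(14 + (3*(-4))*(-1))) - 15608 = (12685 + 1/(14 - 12*(-1))) - 15608 = (12685 + 1/(14 + 12)) - 15608 = (12685 + 1/26) - 15608 = 329811/26 - 15608 = -75997/26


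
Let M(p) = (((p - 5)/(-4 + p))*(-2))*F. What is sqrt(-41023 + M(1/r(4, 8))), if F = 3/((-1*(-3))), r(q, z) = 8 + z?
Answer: I*sqrt(18092249)/21 ≈ 202.55*I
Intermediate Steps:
F = 1 (F = 3/3 = 3*(1/3) = 1)
M(p) = -2*(-5 + p)/(-4 + p) (M(p) = (((p - 5)/(-4 + p))*(-2))*1 = (((-5 + p)/(-4 + p))*(-2))*1 = -2*(-5 + p)/(-4 + p)*1 = -2*(-5 + p)/(-4 + p))
sqrt(-41023 + M(1/r(4, 8))) = sqrt(-41023 + 2*(5 - 1/(8 + 8))/(-4 + 1/(8 + 8))) = sqrt(-41023 + 2*(5 - 1/16)/(-4 + 1/16)) = sqrt(-41023 + 2*(5 - 1*1/16)/(-4 + 1/16)) = sqrt(-41023 + 2*(5 - 1/16)/(-63/16)) = sqrt(-41023 + 2*(-16/63)*(79/16)) = sqrt(-41023 - 158/63) = sqrt(-2584607/63) = I*sqrt(18092249)/21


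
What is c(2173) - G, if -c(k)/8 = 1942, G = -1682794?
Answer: 1667258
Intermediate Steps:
c(k) = -15536 (c(k) = -8*1942 = -15536)
c(2173) - G = -15536 - 1*(-1682794) = -15536 + 1682794 = 1667258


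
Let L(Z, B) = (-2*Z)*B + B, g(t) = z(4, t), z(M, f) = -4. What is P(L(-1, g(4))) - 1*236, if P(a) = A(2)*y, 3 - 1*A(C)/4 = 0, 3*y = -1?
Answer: -240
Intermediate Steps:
y = -⅓ (y = (⅓)*(-1) = -⅓ ≈ -0.33333)
A(C) = 12 (A(C) = 12 - 4*0 = 12 + 0 = 12)
g(t) = -4
L(Z, B) = B - 2*B*Z (L(Z, B) = -2*B*Z + B = B - 2*B*Z)
P(a) = -4 (P(a) = 12*(-⅓) = -4)
P(L(-1, g(4))) - 1*236 = -4 - 1*236 = -4 - 236 = -240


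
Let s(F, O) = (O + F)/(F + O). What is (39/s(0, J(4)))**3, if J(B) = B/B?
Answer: 59319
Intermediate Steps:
J(B) = 1
s(F, O) = 1 (s(F, O) = (F + O)/(F + O) = 1)
(39/s(0, J(4)))**3 = (39/1)**3 = (39*1)**3 = 39**3 = 59319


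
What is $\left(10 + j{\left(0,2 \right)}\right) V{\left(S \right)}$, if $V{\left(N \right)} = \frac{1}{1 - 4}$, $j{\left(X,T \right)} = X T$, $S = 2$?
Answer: $- \frac{10}{3} \approx -3.3333$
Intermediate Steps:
$j{\left(X,T \right)} = T X$
$V{\left(N \right)} = - \frac{1}{3}$ ($V{\left(N \right)} = \frac{1}{-3} = - \frac{1}{3}$)
$\left(10 + j{\left(0,2 \right)}\right) V{\left(S \right)} = \left(10 + 2 \cdot 0\right) \left(- \frac{1}{3}\right) = \left(10 + 0\right) \left(- \frac{1}{3}\right) = 10 \left(- \frac{1}{3}\right) = - \frac{10}{3}$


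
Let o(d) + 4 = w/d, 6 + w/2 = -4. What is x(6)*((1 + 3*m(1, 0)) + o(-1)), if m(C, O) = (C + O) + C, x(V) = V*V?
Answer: 828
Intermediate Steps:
w = -20 (w = -12 + 2*(-4) = -12 - 8 = -20)
x(V) = V²
m(C, O) = O + 2*C
o(d) = -4 - 20/d
x(6)*((1 + 3*m(1, 0)) + o(-1)) = 6²*((1 + 3*(0 + 2*1)) + (-4 - 20/(-1))) = 36*((1 + 3*(0 + 2)) + (-4 - 20*(-1))) = 36*((1 + 3*2) + (-4 + 20)) = 36*((1 + 6) + 16) = 36*(7 + 16) = 36*23 = 828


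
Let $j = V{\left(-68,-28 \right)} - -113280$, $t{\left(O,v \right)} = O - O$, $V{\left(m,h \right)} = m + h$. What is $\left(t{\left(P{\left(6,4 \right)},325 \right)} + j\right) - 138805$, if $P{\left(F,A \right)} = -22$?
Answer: $-25621$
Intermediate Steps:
$V{\left(m,h \right)} = h + m$
$t{\left(O,v \right)} = 0$
$j = 113184$ ($j = \left(-28 - 68\right) - -113280 = -96 + 113280 = 113184$)
$\left(t{\left(P{\left(6,4 \right)},325 \right)} + j\right) - 138805 = \left(0 + 113184\right) - 138805 = 113184 - 138805 = -25621$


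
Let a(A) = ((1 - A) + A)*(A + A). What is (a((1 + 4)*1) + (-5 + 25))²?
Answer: 900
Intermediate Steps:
a(A) = 2*A (a(A) = 1*(2*A) = 2*A)
(a((1 + 4)*1) + (-5 + 25))² = (2*((1 + 4)*1) + (-5 + 25))² = (2*(5*1) + 20)² = (2*5 + 20)² = (10 + 20)² = 30² = 900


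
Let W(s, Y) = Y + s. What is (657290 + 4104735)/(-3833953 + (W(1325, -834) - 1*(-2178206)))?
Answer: -4762025/1655256 ≈ -2.8769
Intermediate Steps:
(657290 + 4104735)/(-3833953 + (W(1325, -834) - 1*(-2178206))) = (657290 + 4104735)/(-3833953 + ((-834 + 1325) - 1*(-2178206))) = 4762025/(-3833953 + (491 + 2178206)) = 4762025/(-3833953 + 2178697) = 4762025/(-1655256) = 4762025*(-1/1655256) = -4762025/1655256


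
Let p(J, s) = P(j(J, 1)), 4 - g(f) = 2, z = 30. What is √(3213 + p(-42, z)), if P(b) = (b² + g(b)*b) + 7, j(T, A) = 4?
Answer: 2*√811 ≈ 56.956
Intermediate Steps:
g(f) = 2 (g(f) = 4 - 1*2 = 4 - 2 = 2)
P(b) = 7 + b² + 2*b (P(b) = (b² + 2*b) + 7 = 7 + b² + 2*b)
p(J, s) = 31 (p(J, s) = 7 + 4² + 2*4 = 7 + 16 + 8 = 31)
√(3213 + p(-42, z)) = √(3213 + 31) = √3244 = 2*√811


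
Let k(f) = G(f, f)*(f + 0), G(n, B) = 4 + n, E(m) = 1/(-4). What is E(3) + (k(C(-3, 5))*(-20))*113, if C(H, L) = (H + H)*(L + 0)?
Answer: -7051201/4 ≈ -1.7628e+6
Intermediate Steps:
E(m) = -1/4
C(H, L) = 2*H*L (C(H, L) = (2*H)*L = 2*H*L)
k(f) = f*(4 + f) (k(f) = (4 + f)*(f + 0) = (4 + f)*f = f*(4 + f))
E(3) + (k(C(-3, 5))*(-20))*113 = -1/4 + (((2*(-3)*5)*(4 + 2*(-3)*5))*(-20))*113 = -1/4 + (-30*(4 - 30)*(-20))*113 = -1/4 + (-30*(-26)*(-20))*113 = -1/4 + (780*(-20))*113 = -1/4 - 15600*113 = -1/4 - 1762800 = -7051201/4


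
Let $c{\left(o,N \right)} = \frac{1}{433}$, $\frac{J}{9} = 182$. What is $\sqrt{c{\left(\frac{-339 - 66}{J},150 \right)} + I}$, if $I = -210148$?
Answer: $\frac{i \sqrt{39400437939}}{433} \approx 458.42 i$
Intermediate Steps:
$J = 1638$ ($J = 9 \cdot 182 = 1638$)
$c{\left(o,N \right)} = \frac{1}{433}$
$\sqrt{c{\left(\frac{-339 - 66}{J},150 \right)} + I} = \sqrt{\frac{1}{433} - 210148} = \sqrt{- \frac{90994083}{433}} = \frac{i \sqrt{39400437939}}{433}$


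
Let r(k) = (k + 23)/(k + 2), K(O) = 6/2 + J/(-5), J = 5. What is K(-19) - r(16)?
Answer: -1/6 ≈ -0.16667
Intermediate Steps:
K(O) = 2 (K(O) = 6/2 + 5/(-5) = 6*(1/2) + 5*(-1/5) = 3 - 1 = 2)
r(k) = (23 + k)/(2 + k)
K(-19) - r(16) = 2 - (23 + 16)/(2 + 16) = 2 - 39/18 = 2 - 1*13/6 = 2 - 13/6 = -1/6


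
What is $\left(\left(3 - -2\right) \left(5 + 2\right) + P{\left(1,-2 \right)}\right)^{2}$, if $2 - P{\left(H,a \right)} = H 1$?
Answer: $1296$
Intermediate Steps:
$P{\left(H,a \right)} = 2 - H$ ($P{\left(H,a \right)} = 2 - H 1 = 2 - H$)
$\left(\left(3 - -2\right) \left(5 + 2\right) + P{\left(1,-2 \right)}\right)^{2} = \left(\left(3 - -2\right) \left(5 + 2\right) + \left(2 - 1\right)\right)^{2} = \left(\left(3 + 2\right) 7 + \left(2 - 1\right)\right)^{2} = \left(5 \cdot 7 + 1\right)^{2} = \left(35 + 1\right)^{2} = 36^{2} = 1296$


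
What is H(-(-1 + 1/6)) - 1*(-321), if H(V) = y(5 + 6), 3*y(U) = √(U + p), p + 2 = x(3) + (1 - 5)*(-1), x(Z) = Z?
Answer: 967/3 ≈ 322.33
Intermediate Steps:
p = 5 (p = -2 + (3 + (1 - 5)*(-1)) = -2 + (3 - 4*(-1)) = -2 + (3 + 4) = -2 + 7 = 5)
y(U) = √(5 + U)/3 (y(U) = √(U + 5)/3 = √(5 + U)/3)
H(V) = 4/3 (H(V) = √(5 + (5 + 6))/3 = √(5 + 11)/3 = √16/3 = (⅓)*4 = 4/3)
H(-(-1 + 1/6)) - 1*(-321) = 4/3 - 1*(-321) = 4/3 + 321 = 967/3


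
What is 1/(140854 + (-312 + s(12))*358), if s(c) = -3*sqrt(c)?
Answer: 14579/418173626 + 537*sqrt(3)/209086813 ≈ 3.9312e-5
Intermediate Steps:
1/(140854 + (-312 + s(12))*358) = 1/(140854 + (-312 - 6*sqrt(3))*358) = 1/(140854 + (-111696 - 2148*sqrt(3))) = 1/(29158 - 2148*sqrt(3))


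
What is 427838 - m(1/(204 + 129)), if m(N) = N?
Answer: 142470053/333 ≈ 4.2784e+5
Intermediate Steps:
427838 - m(1/(204 + 129)) = 427838 - 1/(204 + 129) = 427838 - 1/333 = 142470053/333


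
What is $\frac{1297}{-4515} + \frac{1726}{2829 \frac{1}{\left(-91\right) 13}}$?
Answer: $- \frac{1024739787}{1419215} \approx -722.05$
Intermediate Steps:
$\frac{1297}{-4515} + \frac{1726}{2829 \frac{1}{\left(-91\right) 13}} = 1297 \left(- \frac{1}{4515}\right) + \frac{1726}{2829 \frac{1}{-1183}} = - \frac{1297}{4515} + \frac{1726}{2829 \left(- \frac{1}{1183}\right)} = - \frac{1297}{4515} + \frac{1726}{- \frac{2829}{1183}} = - \frac{1297}{4515} + 1726 \left(- \frac{1183}{2829}\right) = - \frac{1297}{4515} - \frac{2041858}{2829} = - \frac{1024739787}{1419215}$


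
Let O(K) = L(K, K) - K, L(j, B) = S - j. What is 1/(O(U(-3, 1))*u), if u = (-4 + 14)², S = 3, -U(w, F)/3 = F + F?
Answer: 1/1500 ≈ 0.00066667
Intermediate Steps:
U(w, F) = -6*F (U(w, F) = -3*(F + F) = -6*F)
L(j, B) = 3 - j
O(K) = 3 - 2*K (O(K) = (3 - K) - K = 3 - 2*K)
u = 100 (u = 10² = 100)
1/(O(U(-3, 1))*u) = 1/((3 - (-12))*100) = 1/((3 - 2*(-6))*100) = 1/((3 + 12)*100) = 1/(15*100) = 1/1500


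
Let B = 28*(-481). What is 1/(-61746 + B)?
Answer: -1/75214 ≈ -1.3295e-5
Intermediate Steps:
B = -13468
1/(-61746 + B) = 1/(-61746 - 13468) = 1/(-75214) = -1/75214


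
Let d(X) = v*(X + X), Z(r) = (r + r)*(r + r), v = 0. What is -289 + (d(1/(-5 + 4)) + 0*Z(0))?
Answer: -289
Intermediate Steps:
Z(r) = 4*r² (Z(r) = (2*r)*(2*r) = 4*r²)
d(X) = 0 (d(X) = 0*(X + X) = 0*(2*X) = 0)
-289 + (d(1/(-5 + 4)) + 0*Z(0)) = -289 + (0 + 0*(4*0²)) = -289 + (0 + 0*(4*0)) = -289 + (0 + 0*0) = -289 + (0 + 0) = -289 + 0 = -289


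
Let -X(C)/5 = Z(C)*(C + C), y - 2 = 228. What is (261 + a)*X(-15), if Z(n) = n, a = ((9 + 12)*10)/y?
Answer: -13554000/23 ≈ -5.8930e+5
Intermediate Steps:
y = 230 (y = 2 + 228 = 230)
a = 21/23 (a = ((9 + 12)*10)/230 = (21*10)*(1/230) = 210*(1/230) = 21/23 ≈ 0.91304)
X(C) = -10*C² (X(C) = -5*C*(C + C) = -5*C*2*C = -10*C²)
(261 + a)*X(-15) = (261 + 21/23)*(-10*(-15)²) = 6024*(-10*225)/23 = (6024/23)*(-2250) = -13554000/23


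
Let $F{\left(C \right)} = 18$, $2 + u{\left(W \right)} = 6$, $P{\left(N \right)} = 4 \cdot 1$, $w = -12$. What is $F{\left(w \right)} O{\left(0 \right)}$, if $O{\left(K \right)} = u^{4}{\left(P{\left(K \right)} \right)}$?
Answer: $4608$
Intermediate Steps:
$P{\left(N \right)} = 4$
$u{\left(W \right)} = 4$ ($u{\left(W \right)} = -2 + 6 = 4$)
$O{\left(K \right)} = 256$ ($O{\left(K \right)} = 4^{4} = 256$)
$F{\left(w \right)} O{\left(0 \right)} = 18 \cdot 256 = 4608$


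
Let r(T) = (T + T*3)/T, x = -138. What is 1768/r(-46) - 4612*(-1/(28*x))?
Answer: 425819/966 ≈ 440.81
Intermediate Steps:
r(T) = 4 (r(T) = (T + 3*T)/T = (4*T)/T = 4)
1768/r(-46) - 4612*(-1/(28*x)) = 1768/4 - 4612/((-138*(-28))) = 1768*(1/4) - 4612/3864 = 442 - 4612*1/3864 = 442 - 1153/966 = 425819/966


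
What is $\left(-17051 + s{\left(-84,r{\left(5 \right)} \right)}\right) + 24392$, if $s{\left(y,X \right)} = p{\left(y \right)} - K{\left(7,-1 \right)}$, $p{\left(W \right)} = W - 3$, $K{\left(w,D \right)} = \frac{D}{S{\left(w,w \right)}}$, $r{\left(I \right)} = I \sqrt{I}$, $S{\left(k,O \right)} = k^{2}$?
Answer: $\frac{355447}{49} \approx 7254.0$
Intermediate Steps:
$r{\left(I \right)} = I^{\frac{3}{2}}$
$K{\left(w,D \right)} = \frac{D}{w^{2}}$
$p{\left(W \right)} = -3 + W$
$s{\left(y,X \right)} = - \frac{146}{49} + y$ ($s{\left(y,X \right)} = \left(-3 + y\right) - - \frac{1}{49} = \left(-3 + y\right) + \frac{1}{49} = - \frac{146}{49} + y$)
$\left(-17051 + s{\left(-84,r{\left(5 \right)} \right)}\right) + 24392 = \left(-17051 - \frac{4262}{49}\right) + 24392 = - \frac{839761}{49} + 24392 = \frac{355447}{49}$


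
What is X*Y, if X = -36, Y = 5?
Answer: -180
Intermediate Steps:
X*Y = -36*5 = -180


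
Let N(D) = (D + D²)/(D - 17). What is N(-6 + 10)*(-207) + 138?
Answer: 5934/13 ≈ 456.46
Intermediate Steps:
N(D) = (D + D²)/(-17 + D)
N(-6 + 10)*(-207) + 138 = ((-6 + 10)*(1 + (-6 + 10))/(-17 + (-6 + 10)))*(-207) + 138 = (4*(1 + 4)/(-17 + 4))*(-207) + 138 = (4*5/(-13))*(-207) + 138 = (4*(-1/13)*5)*(-207) + 138 = -20/13*(-207) + 138 = 4140/13 + 138 = 5934/13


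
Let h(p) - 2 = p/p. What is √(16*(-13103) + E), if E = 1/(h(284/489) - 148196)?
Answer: I*√4604114372270545/148193 ≈ 457.87*I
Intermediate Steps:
h(p) = 3 (h(p) = 2 + p/p = 2 + 1 = 3)
E = -1/148193 (E = 1/(3 - 148196) = 1/(-148193) = -1/148193 ≈ -6.7480e-6)
√(16*(-13103) + E) = √(16*(-13103) - 1/148193) = √(-209648 - 1/148193) = √(-31068366065/148193) = I*√4604114372270545/148193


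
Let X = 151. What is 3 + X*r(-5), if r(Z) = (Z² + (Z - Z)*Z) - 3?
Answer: 3325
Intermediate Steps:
r(Z) = -3 + Z² (r(Z) = (Z² + 0*Z) - 3 = (Z² + 0) - 3 = Z² - 3 = -3 + Z²)
3 + X*r(-5) = 3 + 151*(-3 + (-5)²) = 3 + 151*(-3 + 25) = 3 + 151*22 = 3 + 3322 = 3325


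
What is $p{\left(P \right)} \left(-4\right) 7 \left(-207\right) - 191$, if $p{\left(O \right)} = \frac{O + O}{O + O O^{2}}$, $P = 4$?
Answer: $\frac{8345}{17} \approx 490.88$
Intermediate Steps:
$p{\left(O \right)} = \frac{2 O}{O + O^{3}}$
$p{\left(P \right)} \left(-4\right) 7 \left(-207\right) - 191 = \frac{2}{1 + 4^{2}} \left(-4\right) 7 \left(-207\right) - 191 = \frac{2}{1 + 16} \left(-4\right) 7 \left(-207\right) - 191 = \frac{2}{17} \left(-4\right) 7 \left(-207\right) - 191 = \left(- \frac{8}{17}\right) 7 \left(-207\right) - 191 = \left(- \frac{56}{17}\right) \left(-207\right) - 191 = \frac{11592}{17} - 191 = \frac{8345}{17}$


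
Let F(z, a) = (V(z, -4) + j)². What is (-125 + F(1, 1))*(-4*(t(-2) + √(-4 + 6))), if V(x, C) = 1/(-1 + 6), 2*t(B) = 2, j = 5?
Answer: 9796/25 + 9796*√2/25 ≈ 945.99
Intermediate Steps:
t(B) = 1 (t(B) = (½)*2 = 1)
V(x, C) = ⅕ (V(x, C) = 1/5 = ⅕)
F(z, a) = 676/25 (F(z, a) = (⅕ + 5)² = (26/5)² = 676/25)
(-125 + F(1, 1))*(-4*(t(-2) + √(-4 + 6))) = (-125 + 676/25)*(-4*(1 + √(-4 + 6))) = -(-9796)*(1 + √2)/25 = -2449*(-4 - 4*√2)/25 = 9796/25 + 9796*√2/25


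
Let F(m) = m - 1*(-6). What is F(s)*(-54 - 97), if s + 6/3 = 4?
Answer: -1208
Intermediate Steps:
s = 2 (s = -2 + 4 = 2)
F(m) = 6 + m (F(m) = m + 6 = 6 + m)
F(s)*(-54 - 97) = (6 + 2)*(-54 - 97) = 8*(-151) = -1208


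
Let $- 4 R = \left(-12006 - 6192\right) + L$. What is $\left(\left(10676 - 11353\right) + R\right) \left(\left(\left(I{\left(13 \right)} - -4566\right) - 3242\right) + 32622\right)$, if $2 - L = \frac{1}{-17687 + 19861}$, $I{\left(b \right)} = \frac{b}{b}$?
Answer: $\frac{1143026483611}{8696} \approx 1.3144 \cdot 10^{8}$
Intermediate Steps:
$I{\left(b \right)} = 1$
$L = \frac{4347}{2174}$ ($L = 2 - \frac{1}{-17687 + 19861} = 2 - \frac{1}{2174} = \frac{4347}{2174} \approx 1.9995$)
$R = \frac{39558105}{8696}$ ($R = - \frac{\left(-12006 - 6192\right) + \frac{4347}{2174}}{4} = - \frac{-18198 + \frac{4347}{2174}}{4} = \left(- \frac{1}{4}\right) \left(- \frac{39558105}{2174}\right) = \frac{39558105}{8696} \approx 4549.0$)
$\left(\left(10676 - 11353\right) + R\right) \left(\left(\left(I{\left(13 \right)} - -4566\right) - 3242\right) + 32622\right) = \left(\left(10676 - 11353\right) + \frac{39558105}{8696}\right) \left(\left(\left(1 - -4566\right) - 3242\right) + 32622\right) = \left(-677 + \frac{39558105}{8696}\right) \left(\left(\left(1 + 4566\right) - 3242\right) + 32622\right) = \frac{33670913 \left(\left(4567 - 3242\right) + 32622\right)}{8696} = \frac{33670913 \left(1325 + 32622\right)}{8696} = \frac{33670913}{8696} \cdot 33947 = \frac{1143026483611}{8696}$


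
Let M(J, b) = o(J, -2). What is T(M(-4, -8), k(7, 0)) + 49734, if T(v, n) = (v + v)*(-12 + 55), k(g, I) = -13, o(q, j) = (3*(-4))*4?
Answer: 45606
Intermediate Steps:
o(q, j) = -48 (o(q, j) = -12*4 = -48)
M(J, b) = -48
T(v, n) = 86*v (T(v, n) = (2*v)*43 = 86*v)
T(M(-4, -8), k(7, 0)) + 49734 = 86*(-48) + 49734 = -4128 + 49734 = 45606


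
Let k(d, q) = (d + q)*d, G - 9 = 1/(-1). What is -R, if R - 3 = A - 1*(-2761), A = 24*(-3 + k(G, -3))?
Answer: -3652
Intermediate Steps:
G = 8 (G = 9 + 1/(-1) = 9 + 1*(-1) = 9 - 1 = 8)
k(d, q) = d*(d + q)
A = 888 (A = 24*(-3 + 8*(8 - 3)) = 24*(-3 + 8*5) = 24*(-3 + 40) = 24*37 = 888)
R = 3652 (R = 3 + (888 - 1*(-2761)) = 3 + (888 + 2761) = 3 + 3649 = 3652)
-R = -1*3652 = -3652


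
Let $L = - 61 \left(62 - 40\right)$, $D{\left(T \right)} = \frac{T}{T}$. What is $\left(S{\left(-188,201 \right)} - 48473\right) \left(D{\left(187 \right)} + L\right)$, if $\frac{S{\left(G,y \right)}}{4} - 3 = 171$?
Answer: $64068957$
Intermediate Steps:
$D{\left(T \right)} = 1$
$S{\left(G,y \right)} = 696$ ($S{\left(G,y \right)} = 12 + 4 \cdot 171 = 12 + 684 = 696$)
$L = -1342$ ($L = \left(-61\right) 22 = -1342$)
$\left(S{\left(-188,201 \right)} - 48473\right) \left(D{\left(187 \right)} + L\right) = \left(696 - 48473\right) \left(1 - 1342\right) = \left(-47777\right) \left(-1341\right) = 64068957$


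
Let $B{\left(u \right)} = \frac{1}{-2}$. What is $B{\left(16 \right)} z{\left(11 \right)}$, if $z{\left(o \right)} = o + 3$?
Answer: $-7$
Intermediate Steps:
$B{\left(u \right)} = - \frac{1}{2}$
$z{\left(o \right)} = 3 + o$
$B{\left(16 \right)} z{\left(11 \right)} = - \frac{3 + 11}{2} = \left(- \frac{1}{2}\right) 14 = -7$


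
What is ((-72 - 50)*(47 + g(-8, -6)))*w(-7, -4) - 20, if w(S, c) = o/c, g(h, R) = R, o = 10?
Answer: 12485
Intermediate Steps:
w(S, c) = 10/c
((-72 - 50)*(47 + g(-8, -6)))*w(-7, -4) - 20 = ((-72 - 50)*(47 - 6))*(10/(-4)) - 20 = (-122*41)*(10*(-¼)) - 20 = -5002*(-5/2) - 20 = 12505 - 20 = 12485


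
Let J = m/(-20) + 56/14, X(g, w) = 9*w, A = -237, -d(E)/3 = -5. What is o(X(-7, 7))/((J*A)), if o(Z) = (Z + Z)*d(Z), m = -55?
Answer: -280/237 ≈ -1.1814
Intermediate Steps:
d(E) = 15 (d(E) = -3*(-5) = 15)
J = 27/4 (J = -55/(-20) + 56/14 = -55*(-1/20) + 56*(1/14) = 11/4 + 4 = 27/4 ≈ 6.7500)
o(Z) = 30*Z (o(Z) = (Z + Z)*15 = (2*Z)*15 = 30*Z)
o(X(-7, 7))/((J*A)) = (30*(9*7))/(((27/4)*(-237))) = (30*63)/(-6399/4) = 1890*(-4/6399) = -280/237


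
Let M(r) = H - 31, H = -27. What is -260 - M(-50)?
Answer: -202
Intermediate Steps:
M(r) = -58 (M(r) = -27 - 31 = -58)
-260 - M(-50) = -260 - 1*(-58) = -260 + 58 = -202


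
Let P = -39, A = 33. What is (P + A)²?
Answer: 36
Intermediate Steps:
(P + A)² = (-39 + 33)² = (-6)² = 36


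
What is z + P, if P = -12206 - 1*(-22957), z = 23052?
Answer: 33803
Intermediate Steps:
P = 10751 (P = -12206 + 22957 = 10751)
z + P = 23052 + 10751 = 33803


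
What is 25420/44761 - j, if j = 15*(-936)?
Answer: 628469860/44761 ≈ 14041.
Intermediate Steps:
j = -14040
25420/44761 - j = 25420/44761 - 1*(-14040) = 25420*(1/44761) + 14040 = 25420/44761 + 14040 = 628469860/44761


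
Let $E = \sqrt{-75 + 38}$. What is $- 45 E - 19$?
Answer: $-19 - 45 i \sqrt{37} \approx -19.0 - 273.72 i$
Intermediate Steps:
$E = i \sqrt{37}$ ($E = \sqrt{-37} = i \sqrt{37} \approx 6.0828 i$)
$- 45 E - 19 = - 45 i \sqrt{37} - 19 = -19 - 45 i \sqrt{37}$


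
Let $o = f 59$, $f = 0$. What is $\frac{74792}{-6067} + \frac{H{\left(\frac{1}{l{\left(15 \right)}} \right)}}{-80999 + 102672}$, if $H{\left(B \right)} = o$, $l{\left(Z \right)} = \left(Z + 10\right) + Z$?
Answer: $- \frac{74792}{6067} \approx -12.328$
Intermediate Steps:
$o = 0$ ($o = 0 \cdot 59 = 0$)
$l{\left(Z \right)} = 10 + 2 Z$ ($l{\left(Z \right)} = \left(10 + Z\right) + Z = 10 + 2 Z$)
$H{\left(B \right)} = 0$
$\frac{74792}{-6067} + \frac{H{\left(\frac{1}{l{\left(15 \right)}} \right)}}{-80999 + 102672} = \frac{74792}{-6067} + \frac{0}{-80999 + 102672} = 74792 \left(- \frac{1}{6067}\right) + \frac{0}{21673} = - \frac{74792}{6067} + 0 \cdot \frac{1}{21673} = - \frac{74792}{6067} + 0 = - \frac{74792}{6067}$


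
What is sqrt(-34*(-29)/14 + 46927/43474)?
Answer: sqrt(6622316036378)/304318 ≈ 8.4562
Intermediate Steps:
sqrt(-34*(-29)/14 + 46927/43474) = sqrt(986*(1/14) + 46927*(1/43474)) = sqrt(493/7 + 46927/43474) = sqrt(21761171/304318) = sqrt(6622316036378)/304318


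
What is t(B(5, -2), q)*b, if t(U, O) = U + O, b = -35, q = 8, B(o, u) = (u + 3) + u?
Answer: -245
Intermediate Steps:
B(o, u) = 3 + 2*u (B(o, u) = (3 + u) + u = 3 + 2*u)
t(U, O) = O + U
t(B(5, -2), q)*b = (8 + (3 + 2*(-2)))*(-35) = (8 + (3 - 4))*(-35) = (8 - 1)*(-35) = 7*(-35) = -245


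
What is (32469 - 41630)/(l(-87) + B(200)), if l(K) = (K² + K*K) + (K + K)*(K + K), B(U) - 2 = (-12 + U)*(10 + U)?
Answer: -9161/84896 ≈ -0.10791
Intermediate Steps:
B(U) = 2 + (-12 + U)*(10 + U)
l(K) = 6*K² (l(K) = (K² + K²) + (2*K)*(2*K) = 2*K² + 4*K² = 6*K²)
(32469 - 41630)/(l(-87) + B(200)) = (32469 - 41630)/(6*(-87)² + (-118 + 200² - 2*200)) = -9161/(6*7569 + (-118 + 40000 - 400)) = -9161/(45414 + 39482) = -9161/84896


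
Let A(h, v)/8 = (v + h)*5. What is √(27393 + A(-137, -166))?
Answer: 3*√1697 ≈ 123.58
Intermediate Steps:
A(h, v) = 40*h + 40*v (A(h, v) = 8*((v + h)*5) = 8*((h + v)*5) = 8*(5*h + 5*v) = 40*h + 40*v)
√(27393 + A(-137, -166)) = √(27393 + (40*(-137) + 40*(-166))) = √(27393 + (-5480 - 6640)) = √(27393 - 12120) = √15273 = 3*√1697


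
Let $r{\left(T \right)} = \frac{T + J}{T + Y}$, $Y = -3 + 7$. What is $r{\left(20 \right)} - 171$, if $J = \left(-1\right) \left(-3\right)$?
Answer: $- \frac{4081}{24} \approx -170.04$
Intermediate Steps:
$J = 3$
$Y = 4$
$r{\left(T \right)} = \frac{3 + T}{4 + T}$ ($r{\left(T \right)} = \frac{T + 3}{T + 4} = \frac{3 + T}{4 + T}$)
$r{\left(20 \right)} - 171 = \frac{3 + 20}{4 + 20} - 171 = \frac{1}{24} \cdot 23 - 171 = \frac{23}{24} - 171 = - \frac{4081}{24}$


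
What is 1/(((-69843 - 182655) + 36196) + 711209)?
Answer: 1/494907 ≈ 2.0206e-6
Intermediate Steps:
1/(((-69843 - 182655) + 36196) + 711209) = 1/((-252498 + 36196) + 711209) = 1/(-216302 + 711209) = 1/494907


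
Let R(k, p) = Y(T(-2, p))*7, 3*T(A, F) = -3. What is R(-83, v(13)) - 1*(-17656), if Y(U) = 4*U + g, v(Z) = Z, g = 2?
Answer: 17642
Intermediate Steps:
T(A, F) = -1 (T(A, F) = (⅓)*(-3) = -1)
Y(U) = 2 + 4*U (Y(U) = 4*U + 2 = 2 + 4*U)
R(k, p) = -14 (R(k, p) = (2 + 4*(-1))*7 = (2 - 4)*7 = -2*7 = -14)
R(-83, v(13)) - 1*(-17656) = -14 - 1*(-17656) = -14 + 17656 = 17642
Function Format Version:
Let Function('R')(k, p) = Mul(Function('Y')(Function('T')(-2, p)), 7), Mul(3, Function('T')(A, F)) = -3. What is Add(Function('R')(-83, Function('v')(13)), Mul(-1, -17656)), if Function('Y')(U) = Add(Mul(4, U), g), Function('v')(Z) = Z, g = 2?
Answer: 17642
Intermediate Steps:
Function('T')(A, F) = -1 (Function('T')(A, F) = Mul(Rational(1, 3), -3) = -1)
Function('Y')(U) = Add(2, Mul(4, U)) (Function('Y')(U) = Add(Mul(4, U), 2) = Add(2, Mul(4, U)))
Function('R')(k, p) = -14 (Function('R')(k, p) = Mul(Add(2, Mul(4, -1)), 7) = Mul(Add(2, -4), 7) = Mul(-2, 7) = -14)
Add(Function('R')(-83, Function('v')(13)), Mul(-1, -17656)) = Add(-14, Mul(-1, -17656)) = Add(-14, 17656) = 17642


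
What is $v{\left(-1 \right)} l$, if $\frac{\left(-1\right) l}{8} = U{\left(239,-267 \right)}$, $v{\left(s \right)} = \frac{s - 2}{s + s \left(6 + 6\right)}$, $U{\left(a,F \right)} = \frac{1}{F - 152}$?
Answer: $\frac{24}{5447} \approx 0.0044061$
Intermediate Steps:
$U{\left(a,F \right)} = \frac{1}{-152 + F}$
$v{\left(s \right)} = \frac{-2 + s}{13 s}$ ($v{\left(s \right)} = \frac{-2 + s}{s + s 12} = \frac{-2 + s}{s + 12 s} = \frac{-2 + s}{13 s}$)
$l = \frac{8}{419}$ ($l = - \frac{8}{-152 - 267} = - \frac{8}{-419} = \left(-8\right) \left(- \frac{1}{419}\right) = \frac{8}{419} \approx 0.019093$)
$v{\left(-1 \right)} l = \frac{-2 - 1}{13 \left(-1\right)} \frac{8}{419} = \frac{1}{13} \left(-1\right) \left(-3\right) \frac{8}{419} = \frac{3}{13} \cdot \frac{8}{419} = \frac{24}{5447}$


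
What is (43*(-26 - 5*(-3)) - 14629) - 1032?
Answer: -16134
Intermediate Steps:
(43*(-26 - 5*(-3)) - 14629) - 1032 = (43*(-26 + 15) - 14629) - 1032 = (43*(-11) - 14629) - 1032 = (-473 - 14629) - 1032 = -15102 - 1032 = -16134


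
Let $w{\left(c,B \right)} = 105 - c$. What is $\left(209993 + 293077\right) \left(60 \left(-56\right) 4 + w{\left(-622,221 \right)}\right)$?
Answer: $-6395528910$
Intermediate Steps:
$\left(209993 + 293077\right) \left(60 \left(-56\right) 4 + w{\left(-622,221 \right)}\right) = \left(209993 + 293077\right) \left(60 \left(-56\right) 4 + \left(105 - -622\right)\right) = 503070 \left(\left(-3360\right) 4 + \left(105 + 622\right)\right) = 503070 \left(-13440 + 727\right) = 503070 \left(-12713\right) = -6395528910$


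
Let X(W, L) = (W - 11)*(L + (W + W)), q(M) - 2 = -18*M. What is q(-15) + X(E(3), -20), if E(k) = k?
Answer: 384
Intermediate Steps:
q(M) = 2 - 18*M
X(W, L) = (-11 + W)*(L + 2*W)
q(-15) + X(E(3), -20) = (2 - 18*(-15)) + (-22*3 - 11*(-20) + 2*3**2 - 20*3) = (2 + 270) + (-66 + 220 + 2*9 - 60) = 272 + (-66 + 220 + 18 - 60) = 272 + 112 = 384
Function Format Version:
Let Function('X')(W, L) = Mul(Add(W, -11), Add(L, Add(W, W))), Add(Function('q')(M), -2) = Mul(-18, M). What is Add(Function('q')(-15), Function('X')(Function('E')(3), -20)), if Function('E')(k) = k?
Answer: 384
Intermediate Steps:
Function('q')(M) = Add(2, Mul(-18, M))
Function('X')(W, L) = Mul(Add(-11, W), Add(L, Mul(2, W)))
Add(Function('q')(-15), Function('X')(Function('E')(3), -20)) = Add(Add(2, Mul(-18, -15)), Add(Mul(-22, 3), Mul(-11, -20), Mul(2, Pow(3, 2)), Mul(-20, 3))) = Add(Add(2, 270), Add(-66, 220, Mul(2, 9), -60)) = Add(272, Add(-66, 220, 18, -60)) = Add(272, 112) = 384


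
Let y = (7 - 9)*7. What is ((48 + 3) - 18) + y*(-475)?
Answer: 6683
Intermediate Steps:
y = -14 (y = -2*7 = -14)
((48 + 3) - 18) + y*(-475) = ((48 + 3) - 18) - 14*(-475) = (51 - 18) + 6650 = 33 + 6650 = 6683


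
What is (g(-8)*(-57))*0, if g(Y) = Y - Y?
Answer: 0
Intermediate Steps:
g(Y) = 0
(g(-8)*(-57))*0 = (0*(-57))*0 = 0*0 = 0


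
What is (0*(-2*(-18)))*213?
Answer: 0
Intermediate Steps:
(0*(-2*(-18)))*213 = (0*36)*213 = 0*213 = 0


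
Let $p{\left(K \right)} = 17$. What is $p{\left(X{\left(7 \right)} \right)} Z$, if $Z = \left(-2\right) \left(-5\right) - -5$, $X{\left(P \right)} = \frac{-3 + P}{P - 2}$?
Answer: $255$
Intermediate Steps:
$X{\left(P \right)} = \frac{-3 + P}{-2 + P}$
$Z = 15$ ($Z = 10 + 5 = 15$)
$p{\left(X{\left(7 \right)} \right)} Z = 17 \cdot 15 = 255$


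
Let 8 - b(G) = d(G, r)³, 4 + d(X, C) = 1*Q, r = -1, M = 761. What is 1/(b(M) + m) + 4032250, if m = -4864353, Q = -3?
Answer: 19612872064499/4864002 ≈ 4.0322e+6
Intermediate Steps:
d(X, C) = -7 (d(X, C) = -4 + 1*(-3) = -4 - 3 = -7)
b(G) = 351 (b(G) = 8 - 1*(-7)³ = 8 - 1*(-343) = 8 + 343 = 351)
1/(b(M) + m) + 4032250 = 1/(351 - 4864353) + 4032250 = 1/(-4864002) + 4032250 = -1/4864002 + 4032250 = 19612872064499/4864002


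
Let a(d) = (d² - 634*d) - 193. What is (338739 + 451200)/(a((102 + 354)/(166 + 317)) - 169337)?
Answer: -758370697/163328862 ≈ -4.6432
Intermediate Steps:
a(d) = -193 + d² - 634*d
(338739 + 451200)/(a((102 + 354)/(166 + 317)) - 169337) = (338739 + 451200)/((-193 + ((102 + 354)/(166 + 317))² - 634*(102 + 354)/(166 + 317)) - 169337) = 789939/((-193 + (456/483)² - 289104/483) - 169337) = 789939/((-193 + (456*(1/483))² - 289104/483) - 169337) = 789939/((-193 + (152/161)² - 634*152/161) - 169337) = 789939/((-193 + 23104/25921 - 96368/161) - 169337) = 789939/(-20494897/25921 - 169337) = 789939/(-4409879274/25921) = 789939*(-25921/4409879274) = -758370697/163328862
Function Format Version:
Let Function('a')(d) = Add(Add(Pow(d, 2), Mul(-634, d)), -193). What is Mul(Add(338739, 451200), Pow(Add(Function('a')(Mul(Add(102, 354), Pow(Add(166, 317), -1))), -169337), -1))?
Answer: Rational(-758370697, 163328862) ≈ -4.6432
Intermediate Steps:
Function('a')(d) = Add(-193, Pow(d, 2), Mul(-634, d))
Mul(Add(338739, 451200), Pow(Add(Function('a')(Mul(Add(102, 354), Pow(Add(166, 317), -1))), -169337), -1)) = Mul(Add(338739, 451200), Pow(Add(Add(-193, Pow(Mul(Add(102, 354), Pow(Add(166, 317), -1)), 2), Mul(-634, Mul(Add(102, 354), Pow(Add(166, 317), -1)))), -169337), -1)) = Mul(789939, Pow(Add(Add(-193, Pow(Mul(456, Pow(483, -1)), 2), Mul(-634, Mul(456, Pow(483, -1)))), -169337), -1)) = Mul(789939, Pow(Add(Add(-193, Pow(Mul(456, Rational(1, 483)), 2), Mul(-634, Mul(456, Rational(1, 483)))), -169337), -1)) = Mul(789939, Pow(Add(Add(-193, Pow(Rational(152, 161), 2), Mul(-634, Rational(152, 161))), -169337), -1)) = Mul(789939, Pow(Add(Add(-193, Rational(23104, 25921), Rational(-96368, 161)), -169337), -1)) = Mul(789939, Pow(Add(Rational(-20494897, 25921), -169337), -1)) = Mul(789939, Pow(Rational(-4409879274, 25921), -1)) = Mul(789939, Rational(-25921, 4409879274)) = Rational(-758370697, 163328862)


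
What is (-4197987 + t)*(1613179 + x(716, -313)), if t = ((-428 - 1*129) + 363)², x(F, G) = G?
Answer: -6710088675966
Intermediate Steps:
t = 37636 (t = ((-428 - 129) + 363)² = (-557 + 363)² = (-194)² = 37636)
(-4197987 + t)*(1613179 + x(716, -313)) = (-4197987 + 37636)*(1613179 - 313) = -4160351*1612866 = -6710088675966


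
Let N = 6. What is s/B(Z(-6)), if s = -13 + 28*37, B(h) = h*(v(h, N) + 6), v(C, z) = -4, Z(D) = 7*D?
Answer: -341/28 ≈ -12.179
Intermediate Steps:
B(h) = 2*h (B(h) = h*(-4 + 6) = h*2 = 2*h)
s = 1023 (s = -13 + 1036 = 1023)
s/B(Z(-6)) = 1023/((2*(7*(-6)))) = 1023/((2*(-42))) = 1023/(-84) = 1023*(-1/84) = -341/28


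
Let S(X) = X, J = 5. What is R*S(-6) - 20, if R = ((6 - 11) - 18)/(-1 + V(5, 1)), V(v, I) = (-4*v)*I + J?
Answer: -229/8 ≈ -28.625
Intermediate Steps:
V(v, I) = 5 - 4*I*v (V(v, I) = (-4*v)*I + 5 = -4*I*v + 5 = 5 - 4*I*v)
R = 23/16 (R = ((6 - 11) - 18)/(-1 + (5 - 4*1*5)) = (-5 - 18)/(-1 + (5 - 20)) = -23/(-1 - 15) = -23/(-16) = -23*(-1/16) = 23/16 ≈ 1.4375)
R*S(-6) - 20 = (23/16)*(-6) - 20 = -69/8 - 20 = -229/8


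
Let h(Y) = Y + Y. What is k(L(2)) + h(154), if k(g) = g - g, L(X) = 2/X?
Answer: 308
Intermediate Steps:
h(Y) = 2*Y
k(g) = 0
k(L(2)) + h(154) = 0 + 2*154 = 0 + 308 = 308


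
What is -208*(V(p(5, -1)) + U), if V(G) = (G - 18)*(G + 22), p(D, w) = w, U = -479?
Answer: 182624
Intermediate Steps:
V(G) = (-18 + G)*(22 + G)
-208*(V(p(5, -1)) + U) = -208*((-396 + (-1)² + 4*(-1)) - 479) = -208*((-396 + 1 - 4) - 479) = -208*(-399 - 479) = -208*(-878) = 182624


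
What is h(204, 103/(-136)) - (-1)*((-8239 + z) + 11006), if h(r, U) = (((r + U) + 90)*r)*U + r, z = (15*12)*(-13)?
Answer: -12151597/272 ≈ -44675.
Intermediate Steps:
z = -2340 (z = 180*(-13) = -2340)
h(r, U) = r + U*r*(90 + U + r) (h(r, U) = (((U + r) + 90)*r)*U + r = ((90 + U + r)*r)*U + r = (r*(90 + U + r))*U + r = U*r*(90 + U + r) + r = r + U*r*(90 + U + r))
h(204, 103/(-136)) - (-1)*((-8239 + z) + 11006) = 204*(1 + (103/(-136))² + 90*(103/(-136)) + (103/(-136))*204) - (-1)*((-8239 - 2340) + 11006) = 204*(1 + (103*(-1/136))² + 90*(103*(-1/136)) + (103*(-1/136))*204) - (-1)*(-10579 + 11006) = 204*(1 + (-103/136)² + 90*(-103/136) - 103/136*204) - (-1)*427 = 204*(1 + 10609/18496 - 4635/68 - 309/2) - 1*(-427) = 204*(-4089247/18496) + 427 = -12267741/272 + 427 = -12151597/272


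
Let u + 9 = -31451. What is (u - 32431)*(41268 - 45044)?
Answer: 241252416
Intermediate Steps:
u = -31460 (u = -9 - 31451 = -31460)
(u - 32431)*(41268 - 45044) = (-31460 - 32431)*(41268 - 45044) = -63891*(-3776) = 241252416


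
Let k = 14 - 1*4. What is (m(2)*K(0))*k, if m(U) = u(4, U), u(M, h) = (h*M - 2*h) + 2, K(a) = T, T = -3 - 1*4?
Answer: -420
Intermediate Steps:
T = -7 (T = -3 - 4 = -7)
K(a) = -7
k = 10 (k = 14 - 4 = 10)
u(M, h) = 2 - 2*h + M*h (u(M, h) = (M*h - 2*h) + 2 = (-2*h + M*h) + 2 = 2 - 2*h + M*h)
m(U) = 2 + 2*U (m(U) = 2 - 2*U + 4*U = 2 + 2*U)
(m(2)*K(0))*k = ((2 + 2*2)*(-7))*10 = ((2 + 4)*(-7))*10 = (6*(-7))*10 = -42*10 = -420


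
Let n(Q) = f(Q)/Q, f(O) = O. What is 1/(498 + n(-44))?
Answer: 1/499 ≈ 0.0020040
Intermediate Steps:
n(Q) = 1 (n(Q) = Q/Q = 1)
1/(498 + n(-44)) = 1/(498 + 1) = 1/499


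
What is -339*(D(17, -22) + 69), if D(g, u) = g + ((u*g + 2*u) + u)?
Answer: 120006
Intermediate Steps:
D(g, u) = g + 3*u + g*u (D(g, u) = g + ((g*u + 2*u) + u) = g + ((2*u + g*u) + u) = g + (3*u + g*u) = g + 3*u + g*u)
-339*(D(17, -22) + 69) = -339*((17 + 3*(-22) + 17*(-22)) + 69) = -339*((17 - 66 - 374) + 69) = -339*(-423 + 69) = -339*(-354) = 120006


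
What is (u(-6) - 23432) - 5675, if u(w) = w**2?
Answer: -29071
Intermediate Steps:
(u(-6) - 23432) - 5675 = ((-6)**2 - 23432) - 5675 = (36 - 23432) - 5675 = -23396 - 5675 = -29071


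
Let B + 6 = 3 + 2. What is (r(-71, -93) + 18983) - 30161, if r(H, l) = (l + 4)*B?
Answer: -11089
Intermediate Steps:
B = -1 (B = -6 + (3 + 2) = -6 + 5 = -1)
r(H, l) = -4 - l (r(H, l) = (l + 4)*(-1) = (4 + l)*(-1) = -4 - l)
(r(-71, -93) + 18983) - 30161 = ((-4 - 1*(-93)) + 18983) - 30161 = ((-4 + 93) + 18983) - 30161 = (89 + 18983) - 30161 = 19072 - 30161 = -11089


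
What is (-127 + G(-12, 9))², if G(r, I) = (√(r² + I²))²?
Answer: 9604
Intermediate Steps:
G(r, I) = I² + r² (G(r, I) = (√(I² + r²))² = I² + r²)
(-127 + G(-12, 9))² = (-127 + (9² + (-12)²))² = (-127 + (81 + 144))² = (-127 + 225)² = 98² = 9604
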